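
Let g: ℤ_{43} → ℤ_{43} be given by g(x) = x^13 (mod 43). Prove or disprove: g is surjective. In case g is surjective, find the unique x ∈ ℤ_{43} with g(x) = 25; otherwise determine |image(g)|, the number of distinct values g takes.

Since 43 is prime, the nonzero elements of ℤ_{43} form a cyclic group of order 42.
As gcd(13, 42) = 1, raising to the 13th power is a bijection on this group: if s^13 ≡ t^13 then (st^{−1})^13 = 1, and the only element of order dividing gcd(13, 42) = 1 is 1, so s = t.
With g(0) = 0 this makes g injective on all of ℤ_{43}, hence bijective (finite equal-size domain and codomain). In particular g is surjective.
Since g is surjective, we find the preimage of 25. The inverse of x ↦ x^13 on (ℤ_{43})^× is x ↦ x^13, because 13·13 = 169 = 4·42 + 1 ≡ 1 (mod 42) and x^{42} = 1 for x ≠ 0 (Fermat). So g⁻¹(25) = 25^13 mod 43.
Repeated squaring mod 43: 25^1 ≡ 25, 25^2 ≡ 25² = 625 ≡ 23, 25^4 ≡ 23² = 529 ≡ 13, 25^8 ≡ 13² = 169 ≡ 40. Since 13 = 8 + 4 + 1, 25^13 ≡ 40·13·25: 40·13 = 520 ≡ 4, then 4·25 = 100 ≡ 14. So 25^13 ≡ 14 (mod 43).
Hence g⁻¹(25) = 14.

14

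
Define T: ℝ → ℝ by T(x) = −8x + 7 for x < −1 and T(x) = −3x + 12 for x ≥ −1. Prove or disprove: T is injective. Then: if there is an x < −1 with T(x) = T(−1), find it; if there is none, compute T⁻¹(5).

Both pieces are strictly decreasing (slopes −8 and −3), so each is injective on its own interval.
The left piece maps (−∞, −1) onto (15, ∞); the right piece maps [−1, ∞) onto (−∞, 15].
These images are disjoint, so no value is attained by both pieces. Therefore T is injective.
Because the two images are disjoint, no x < −1 has T(x) = T(−1), so we compute T⁻¹(5): 5 lies in (−∞, 15], so solve −3x + 12 = 5: x = (5 − 12)/(−3) = 7/3.

7/3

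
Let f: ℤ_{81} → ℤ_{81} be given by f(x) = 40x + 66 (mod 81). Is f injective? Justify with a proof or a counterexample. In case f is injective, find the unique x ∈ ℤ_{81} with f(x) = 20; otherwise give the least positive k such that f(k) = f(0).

If f(a) = f(b), then 40a ≡ 40b (mod 81). Because gcd(40, 81) = 1, we may cancel 40 to get a ≡ b (mod 81).
Therefore f is injective.
We now compute 40⁻¹ mod 81 explicitly. Euclid's algorithm: 81 = 2·40 + 1; back-substituting gives 1 = 79·40 − 39·81, so 40⁻¹ ≡ 79 (mod 81).
Since f is injective, we compute f⁻¹(20): solve 40x + 66 ≡ 20 (mod 81), i.e. 40x ≡ 35 (mod 81).
Multiplying by 40⁻¹ = 79 gives x ≡ 79·35 = 2765 = 34·81 + 11 ≡ 11 (mod 81).
Check: f(11) = 40·11 + 66 = 506 = 6·81 + 20 ≡ 20 (mod 81).

11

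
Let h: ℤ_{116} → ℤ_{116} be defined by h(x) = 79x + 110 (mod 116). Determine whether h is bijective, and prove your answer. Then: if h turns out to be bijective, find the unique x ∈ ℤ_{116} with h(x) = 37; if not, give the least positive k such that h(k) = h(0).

49

If h(u) = h(v), then 79u ≡ 79v (mod 116). Because gcd(79, 116) = 1, we may cancel 79 to get u ≡ v (mod 116).
We now compute 79⁻¹ mod 116 explicitly. Euclid's algorithm: 116 = 1·79 + 37, 79 = 2·37 + 5, 37 = 7·5 + 2, 5 = 2·2 + 1; back-substituting gives 1 = 47·79 − 32·116, so 79⁻¹ ≡ 47 (mod 116).
For any y ∈ ℤ_{116}, x = 47(y − 110) mod 116 satisfies h(x) = 79·47(y − 110) + 110 ≡ y (since 79·47 ≡ 1 mod 116). So every y has a preimage.
So h is bijective.
Since h is bijective, we compute h⁻¹(37): solve 79x + 110 ≡ 37 (mod 116), i.e. 79x ≡ 43 (mod 116).
Multiplying by 79⁻¹ = 47 gives x ≡ 47·43 = 2021 = 17·116 + 49 ≡ 49 (mod 116).
Check: h(49) = 79·49 + 110 = 3981 = 34·116 + 37 ≡ 37 (mod 116).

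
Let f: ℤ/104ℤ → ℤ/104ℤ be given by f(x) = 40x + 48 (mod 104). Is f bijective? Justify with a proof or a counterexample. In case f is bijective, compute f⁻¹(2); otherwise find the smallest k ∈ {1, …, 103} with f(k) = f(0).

We have gcd(40, 104) = 8 > 1. Taking u = 0 and v = 13: f(0) = 48 and f(13) = 40·13 + 48 = 568 ≡ 48 (mod 104).
So f(0) = f(13) while 0 ≠ 13, therefore f is not injective, hence not bijective.
Since f is not bijective, we find the least positive k with f(k) = f(0): this means 40k ≡ 0 (mod 104), i.e. 104 ∣ 40k. Since gcd(40, 104) = 8, dividing through by 8 this holds exactly when 13 ∣ 5k, and as gcd(5, 13) = 1, exactly when 13 ∣ k.
The smallest positive such k is 13.

13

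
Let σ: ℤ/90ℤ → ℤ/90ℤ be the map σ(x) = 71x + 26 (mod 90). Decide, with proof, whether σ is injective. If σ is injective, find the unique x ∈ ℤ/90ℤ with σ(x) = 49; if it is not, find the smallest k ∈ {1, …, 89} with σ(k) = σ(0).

13

If σ(x_1) = σ(x_2), then 71x_1 ≡ 71x_2 (mod 90). Because gcd(71, 90) = 1, we may cancel 71 to get x_1 ≡ x_2 (mod 90).
So σ is injective.
We now compute 71⁻¹ mod 90 explicitly. Euclid's algorithm: 90 = 1·71 + 19, 71 = 3·19 + 14, 19 = 1·14 + 5, 14 = 2·5 + 4, 5 = 1·4 + 1; back-substituting gives 1 = 71·71 − 56·90, so 71⁻¹ ≡ 71 (mod 90).
Since σ is injective, we compute σ⁻¹(49): solve 71x + 26 ≡ 49 (mod 90), i.e. 71x ≡ 23 (mod 90).
Multiplying by 71⁻¹ = 71 gives x ≡ 71·23 = 1633 = 18·90 + 13 ≡ 13 (mod 90).
Check: σ(13) = 71·13 + 26 = 949 = 10·90 + 49 ≡ 49 (mod 90).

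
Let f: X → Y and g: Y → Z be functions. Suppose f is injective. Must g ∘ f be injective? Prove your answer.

No. Take X = Y = Z = {1, 2}, f = identity (injective), and g(x) = 1 for every x.
Then (g ∘ f)(1) = 1 = (g ∘ f)(2) with 1 ≠ 2, so g ∘ f is not injective.

not injective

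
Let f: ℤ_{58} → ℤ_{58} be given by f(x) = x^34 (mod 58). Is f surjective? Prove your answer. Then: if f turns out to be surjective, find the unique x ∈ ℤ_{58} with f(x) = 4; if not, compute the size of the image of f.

30

f(28): Repeated squaring mod 58: 28^1 ≡ 28, 28^2 ≡ 28² = 784 ≡ 30, 28^4 ≡ 30² = 900 ≡ 30, 28^8 ≡ 30² = 900 ≡ 30, 28^16 ≡ 30² = 900 ≡ 30, 28^32 ≡ 30² = 900 ≡ 30. Since 34 = 32 + 2, 28^34 ≡ 30·30: 30·30 = 900 ≡ 30. So 28^34 ≡ 30 (mod 58).
f(30): Repeated squaring mod 58: 30^1 ≡ 30, 30^2 ≡ 30² = 900 ≡ 30, 30^4 ≡ 30² = 900 ≡ 30, 30^8 ≡ 30² = 900 ≡ 30, 30^16 ≡ 30² = 900 ≡ 30, 30^32 ≡ 30² = 900 ≡ 30. Since 34 = 32 + 2, 30^34 ≡ 30·30: 30·30 = 900 ≡ 30. So 30^34 ≡ 30 (mod 58).
So f(28) = f(30) = 30 while 28 ≠ 30, so f is not injective.
A non-injective map from the 58-element set ℤ_{58} to itself takes at most 57 distinct values, so it cannot be surjective. Therefore f is not surjective.
Since f is not surjective, we determine |image(f)|. Computing x^34 mod 58 for each x (by repeated squaring, reducing mod 58 at every step), the values f(0), f(1), …, f(57) are: 0, 1, 6, 33, 36, 23, 24, 25, 42, 45, 22, 9, 28, 49, 34, 5, 20, 57, 38, 51, 16, 13, 54, 53, 52, 7, 4, 35, 30, 29, 30, 35, 4, 7, 52, 53, 54, 13, 16, 51, 38, 57, 20, 5, 34, 49, 28, 9, 22, 45, 42, 25, 24, 23, 36, 33, 6, 1.
The distinct values are {0, 1, 4, 5, 6, 7, 9, 13, 16, 20, 22, 23, 24, 25, 28, 29, 30, 33, 34, 35, 36, 38, 42, 45, 49, 51, 52, 53, 54, 57}; there are 30 of them.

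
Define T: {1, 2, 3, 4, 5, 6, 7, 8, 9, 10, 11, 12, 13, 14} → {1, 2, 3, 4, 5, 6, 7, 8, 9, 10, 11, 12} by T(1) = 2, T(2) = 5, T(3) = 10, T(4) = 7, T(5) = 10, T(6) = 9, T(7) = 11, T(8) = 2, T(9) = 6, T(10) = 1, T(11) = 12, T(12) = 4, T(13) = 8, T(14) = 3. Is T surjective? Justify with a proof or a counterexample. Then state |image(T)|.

12

Every element of the codomain has a preimage: 1 = T(10), 2 = T(1), 3 = T(14), 4 = T(12), 5 = T(2), 6 = T(9), 7 = T(4), 8 = T(13), 9 = T(6), 10 = T(3), 11 = T(7), 12 = T(11).
Thus T is surjective.
The image of T is {1, 2, 3, 4, 5, 6, 7, 8, 9, 10, 11, 12}, which has 12 elements.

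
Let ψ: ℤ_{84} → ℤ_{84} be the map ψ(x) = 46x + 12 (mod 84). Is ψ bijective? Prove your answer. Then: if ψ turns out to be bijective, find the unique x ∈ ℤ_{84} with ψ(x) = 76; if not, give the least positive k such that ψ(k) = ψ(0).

By definition, injectivity means: for all a, b in the domain, ψ(a) = ψ(b) implies a = b.
We have gcd(46, 84) = 2 > 1. Taking a = 0 and b = 42: ψ(0) = 12 and ψ(42) = 46·42 + 12 = 1944 ≡ 12 (mod 84).
So ψ(0) = ψ(42) while 0 ≠ 42, so ψ is not injective, hence not bijective.
Since ψ is not bijective, we find the least positive k with ψ(k) = ψ(0): this means 46k ≡ 0 (mod 84), i.e. 84 ∣ 46k. Since gcd(46, 84) = 2, dividing through by 2 this holds exactly when 42 ∣ 23k, and as gcd(23, 42) = 1, exactly when 42 ∣ k.
The smallest positive such k is 42.

42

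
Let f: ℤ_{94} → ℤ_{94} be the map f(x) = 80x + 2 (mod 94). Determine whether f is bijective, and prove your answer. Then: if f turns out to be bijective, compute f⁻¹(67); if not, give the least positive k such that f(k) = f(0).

47

Recall that injectivity means: for all s, t in the domain, f(s) = f(t) implies s = t.
We have gcd(80, 94) = 2 > 1. Taking s = 0 and t = 47: f(0) = 2 and f(47) = 80·47 + 2 = 3762 ≡ 2 (mod 94).
So f(0) = f(47) while 0 ≠ 47, so f is not injective, hence not bijective.
Since f is not bijective, we find the least positive k with f(k) = f(0): this means 80k ≡ 0 (mod 94), i.e. 94 ∣ 80k. Since gcd(80, 94) = 2, dividing through by 2 this holds exactly when 47 ∣ 40k, and as gcd(40, 47) = 1, exactly when 47 ∣ k.
The smallest positive such k is 47.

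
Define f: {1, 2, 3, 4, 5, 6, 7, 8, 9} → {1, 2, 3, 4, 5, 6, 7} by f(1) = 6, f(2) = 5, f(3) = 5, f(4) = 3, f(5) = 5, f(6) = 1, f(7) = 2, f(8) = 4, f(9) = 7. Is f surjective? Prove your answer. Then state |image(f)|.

7

Every element of the codomain has a preimage: 1 = f(6), 2 = f(7), 3 = f(4), 4 = f(8), 5 = f(2), 6 = f(1), 7 = f(9).
Therefore f is surjective.
The image of f is {1, 2, 3, 4, 5, 6, 7}, which has 7 elements.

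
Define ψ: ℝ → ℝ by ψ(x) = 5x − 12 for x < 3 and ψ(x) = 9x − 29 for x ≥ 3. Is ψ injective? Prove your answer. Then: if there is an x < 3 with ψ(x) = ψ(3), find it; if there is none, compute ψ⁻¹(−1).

Both pieces are strictly increasing (slopes 5 and 9), so each is injective on its own interval.
The left piece maps (−∞, 3) onto (−∞, 3); the right piece maps [3, ∞) onto [−2, ∞).
These images overlap. In particular ψ(3) = −2 (right piece), and solving 5x − 12 = −2 on the left piece gives x = 2 < 3.
So ψ(2) = ψ(3) with 2 ≠ 3, and ψ is not injective. This x = 2 is the requested value below 3.

2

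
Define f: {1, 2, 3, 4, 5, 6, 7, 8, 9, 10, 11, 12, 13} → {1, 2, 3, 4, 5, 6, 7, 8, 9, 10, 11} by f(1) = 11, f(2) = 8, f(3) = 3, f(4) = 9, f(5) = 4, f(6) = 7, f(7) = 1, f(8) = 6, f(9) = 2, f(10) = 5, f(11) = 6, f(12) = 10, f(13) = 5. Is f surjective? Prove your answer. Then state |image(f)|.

Every element of the codomain has a preimage: 1 = f(7), 2 = f(9), 3 = f(3), 4 = f(5), 5 = f(10), 6 = f(8), 7 = f(6), 8 = f(2), 9 = f(4), 10 = f(12), 11 = f(1).
Hence f is surjective.
The image of f is {1, 2, 3, 4, 5, 6, 7, 8, 9, 10, 11}, which has 11 elements.

11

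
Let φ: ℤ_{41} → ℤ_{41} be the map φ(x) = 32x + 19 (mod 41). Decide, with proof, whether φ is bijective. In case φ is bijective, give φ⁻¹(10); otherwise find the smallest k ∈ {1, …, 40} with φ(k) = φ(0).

1

If φ(x_1) = φ(x_2), then 32x_1 ≡ 32x_2 (mod 41). Because gcd(32, 41) = 1, we may cancel 32 to get x_1 ≡ x_2 (mod 41).
We now compute 32⁻¹ mod 41 explicitly. Euclid's algorithm: 41 = 1·32 + 9, 32 = 3·9 + 5, 9 = 1·5 + 4, 5 = 1·4 + 1; back-substituting gives 1 = 9·32 − 7·41, so 32⁻¹ ≡ 9 (mod 41).
Then y ↦ 9(y − 19) is a two-sided inverse to φ, so every y ∈ ℤ_{41} has a preimage.
So φ is bijective.
Since φ is bijective, we find φ⁻¹(10): we need 32x ≡ 10 − 19 ≡ 32 (mod 41). Using 32⁻¹ = 9: x ≡ 9·32 = 288 = 7·41 + 1, so x = 1.
Check: φ(1) = 32·1 + 19 = 51 = 1·41 + 10 ≡ 10 (mod 41).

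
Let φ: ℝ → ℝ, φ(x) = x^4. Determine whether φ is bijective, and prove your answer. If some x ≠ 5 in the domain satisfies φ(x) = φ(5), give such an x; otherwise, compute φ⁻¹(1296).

-5

φ(5) = 625 = (−5)^4 = φ(−5) (since 4 is even), with 5 ≠ −5. So φ is not injective, hence not bijective.
For the follow-up, such an x exists: taking x = −5 ∈ ℝ gives φ(−5) = 625 = φ(5) with −5 ≠ 5.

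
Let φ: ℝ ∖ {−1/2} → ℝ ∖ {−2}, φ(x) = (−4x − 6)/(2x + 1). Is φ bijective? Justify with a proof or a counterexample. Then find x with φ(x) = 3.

Suppose φ(s) = φ(t). Cross-multiplying: (−4s − 6)(2t + 1) = (−4t − 6)(2s + 1).
Expanding both sides and cancelling the symmetric terms leaves 8·(s − t) = 0. Since 8 ≠ 0, s = t. Therefore φ is injective.
For any y ≠ −2, solving y(2x + 1) = −4x − 6 for x gives a well-defined x ≠ −1/2. So φ is surjective.
Hence φ is bijective.
Solving φ(x) = 3: cross-multiplying gives −4x − 6 = 3(2x + 1), which rearranges to −10x = 9, so x = −9/10.

-9/10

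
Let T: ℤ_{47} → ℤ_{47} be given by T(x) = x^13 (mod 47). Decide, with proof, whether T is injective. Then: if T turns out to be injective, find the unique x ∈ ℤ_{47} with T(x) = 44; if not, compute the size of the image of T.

15

Since 47 is prime, the nonzero elements of ℤ_{47} form a cyclic group of order 46.
As gcd(13, 46) = 1, raising to the 13th power is a bijection on this group: if a^13 ≡ b^13 then (ab^{−1})^13 = 1, and the only element of order dividing gcd(13, 46) = 1 is 1, so a = b.
With T(0) = 0 this makes T injective on all of ℤ_{47}, hence bijective (finite equal-size domain and codomain). In particular T is injective.
Since T is injective, we find the preimage of 44. The inverse of x ↦ x^13 on (ℤ_{47})^× is x ↦ x^39, because 13·39 = 507 = 11·46 + 1 ≡ 1 (mod 46) and x^{46} = 1 for x ≠ 0 (Fermat). So T⁻¹(44) = 44^39 mod 47.
Repeated squaring mod 47: 44^1 ≡ 44, 44^2 ≡ 44² = 1936 ≡ 9, 44^4 ≡ 9² = 81 ≡ 34, 44^8 ≡ 34² = 1156 ≡ 28, 44^16 ≡ 28² = 784 ≡ 32, 44^32 ≡ 32² = 1024 ≡ 37. Since 39 = 32 + 4 + 2 + 1, 44^39 ≡ 37·34·9·44: 37·34 = 1258 ≡ 36, then 36·9 = 324 ≡ 42, then 42·44 = 1848 ≡ 15. So 44^39 ≡ 15 (mod 47).
Hence T⁻¹(44) = 15.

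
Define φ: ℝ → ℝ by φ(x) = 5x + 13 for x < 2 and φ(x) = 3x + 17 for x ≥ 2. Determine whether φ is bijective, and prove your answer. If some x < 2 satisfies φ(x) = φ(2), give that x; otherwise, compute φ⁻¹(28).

Both pieces are strictly increasing (slopes 5 and 3), so each is injective on its own interval.
The left piece maps (−∞, 2) onto (−∞, 23); the right piece maps [2, ∞) onto [23, ∞).
Since 23 = 23, the images partition ℝ: φ is injective and surjective, hence bijective.
Because the two images are disjoint, no x < 2 has φ(x) = φ(2), so we compute φ⁻¹(28): 28 lies in [23, ∞), so solve 3x + 17 = 28: x = (28 − 17)/3 = 11/3.

11/3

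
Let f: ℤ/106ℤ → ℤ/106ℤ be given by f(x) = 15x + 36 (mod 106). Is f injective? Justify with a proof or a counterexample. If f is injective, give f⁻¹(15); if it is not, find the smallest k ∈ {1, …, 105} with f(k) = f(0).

If f(u) = f(v), then 15u ≡ 15v (mod 106). Because gcd(15, 106) = 1, we may cancel 15 to get u ≡ v (mod 106).
Thus f is injective.
We now compute 15⁻¹ mod 106 explicitly. Euclid's algorithm: 106 = 7·15 + 1; back-substituting gives 1 = 99·15 − 14·106, so 15⁻¹ ≡ 99 (mod 106).
Since f is injective, we compute f⁻¹(15): solve 15x + 36 ≡ 15 (mod 106), i.e. 15x ≡ 85 (mod 106).
Multiplying by 15⁻¹ = 99 gives x ≡ 99·85 = 8415 = 79·106 + 41 ≡ 41 (mod 106).
Check: f(41) = 15·41 + 36 = 651 = 6·106 + 15 ≡ 15 (mod 106).

41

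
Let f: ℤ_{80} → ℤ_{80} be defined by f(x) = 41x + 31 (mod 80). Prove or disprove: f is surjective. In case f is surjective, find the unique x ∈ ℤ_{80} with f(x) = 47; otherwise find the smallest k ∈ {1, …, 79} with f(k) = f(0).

Since gcd(41, 80) = 1, 41 is invertible modulo 80. Euclid's algorithm: 80 = 1·41 + 39, 41 = 1·39 + 2, 39 = 19·2 + 1; back-substituting gives 1 = 41·41 − 21·80, so 41⁻¹ ≡ 41 (mod 80).
For any y ∈ ℤ_{80}, x = 41(y − 31) mod 80 satisfies f(x) = 41·41(y − 31) + 31 ≡ y (since 41·41 ≡ 1 mod 80). So every y has a preimage.
Thus f is surjective.
Since f is surjective, we find f⁻¹(47): we need 41x ≡ 47 − 31 ≡ 16 (mod 80). Using 41⁻¹ = 41: x ≡ 41·16 = 656 = 8·80 + 16, so x = 16.
Check: f(16) = 41·16 + 31 = 687 = 8·80 + 47 ≡ 47 (mod 80).

16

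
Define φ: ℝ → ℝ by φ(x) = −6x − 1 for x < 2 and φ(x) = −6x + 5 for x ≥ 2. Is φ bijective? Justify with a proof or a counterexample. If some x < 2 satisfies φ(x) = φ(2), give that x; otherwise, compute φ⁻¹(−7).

Both pieces are strictly decreasing (slopes −6 and −6), so each is injective on its own interval.
The left piece maps (−∞, 2) onto (−13, ∞); the right piece maps [2, ∞) onto (−∞, −7].
These images overlap. In particular φ(2) = −7 (right piece), and solving −6x − 1 = −7 on the left piece gives x = 1 < 2.
So φ(1) = φ(2) with 1 ≠ 2, and φ is not injective, hence not bijective. This x = 1 is the requested value below 2.

1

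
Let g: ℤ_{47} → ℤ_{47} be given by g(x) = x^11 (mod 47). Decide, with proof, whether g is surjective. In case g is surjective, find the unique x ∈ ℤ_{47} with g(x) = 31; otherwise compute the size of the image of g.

Since 47 is prime, the nonzero elements of ℤ_{47} form a cyclic group of order 46.
As gcd(11, 46) = 1, raising to the 11th power is a bijection on this group: if s^11 ≡ t^11 then (st^{−1})^11 = 1, and the only element of order dividing gcd(11, 46) = 1 is 1, so s = t.
With g(0) = 0 this makes g injective on all of ℤ_{47}, hence bijective (finite equal-size domain and codomain). In particular g is surjective.
Since g is surjective, we find the preimage of 31. The inverse of x ↦ x^11 on (ℤ_{47})^× is x ↦ x^21, because 11·21 = 231 = 5·46 + 1 ≡ 1 (mod 46) and x^{46} = 1 for x ≠ 0 (Fermat). So g⁻¹(31) = 31^21 mod 47.
Repeated squaring mod 47: 31^1 ≡ 31, 31^2 ≡ 31² = 961 ≡ 21, 31^4 ≡ 21² = 441 ≡ 18, 31^8 ≡ 18² = 324 ≡ 42, 31^16 ≡ 42² = 1764 ≡ 25. Since 21 = 16 + 4 + 1, 31^21 ≡ 25·18·31: 25·18 = 450 ≡ 27, then 27·31 = 837 ≡ 38. So 31^21 ≡ 38 (mod 47).
Hence g⁻¹(31) = 38.

38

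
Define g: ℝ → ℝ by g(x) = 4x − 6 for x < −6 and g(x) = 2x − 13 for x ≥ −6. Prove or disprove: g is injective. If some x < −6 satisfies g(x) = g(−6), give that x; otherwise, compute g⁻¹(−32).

Both pieces are strictly increasing (slopes 4 and 2), so each is injective on its own interval.
The left piece maps (−∞, −6) onto (−∞, −30); the right piece maps [−6, ∞) onto [−25, ∞).
These images are disjoint, so no value is attained by both pieces. Hence g is injective.
Because the two images are disjoint, no x < −6 has g(x) = g(−6), so we compute g⁻¹(−32): −32 lies in (−∞, −30), so solve 4x − 6 = −32: x = (−32 + 6)/4 = −13/2.

-13/2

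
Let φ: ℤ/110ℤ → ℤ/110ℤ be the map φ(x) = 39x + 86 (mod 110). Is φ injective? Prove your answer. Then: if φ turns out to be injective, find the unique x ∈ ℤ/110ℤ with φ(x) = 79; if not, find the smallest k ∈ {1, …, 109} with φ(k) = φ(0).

Suppose φ(s) = φ(t) in ℤ/110ℤ. Then 39s + 86 ≡ 39t + 86 (mod 110), thus 39(s − t) ≡ 0 (mod 110).
Since gcd(39, 110) = 1, 39 is invertible modulo 110, thus s − t ≡ 0 (mod 110), i.e. s = t.
Therefore φ is injective.
We now compute 39⁻¹ mod 110 explicitly. Euclid's algorithm: 110 = 2·39 + 32, 39 = 1·32 + 7, 32 = 4·7 + 4, 7 = 1·4 + 3, 4 = 1·3 + 1; back-substituting gives 1 = 79·39 − 28·110, so 39⁻¹ ≡ 79 (mod 110).
Since φ is injective, we compute φ⁻¹(79): solve 39x + 86 ≡ 79 (mod 110), i.e. 39x ≡ 103 (mod 110).
Multiplying by 39⁻¹ = 79 gives x ≡ 79·103 = 8137 = 73·110 + 107 ≡ 107 (mod 110).
Check: φ(107) = 39·107 + 86 = 4259 = 38·110 + 79 ≡ 79 (mod 110).

107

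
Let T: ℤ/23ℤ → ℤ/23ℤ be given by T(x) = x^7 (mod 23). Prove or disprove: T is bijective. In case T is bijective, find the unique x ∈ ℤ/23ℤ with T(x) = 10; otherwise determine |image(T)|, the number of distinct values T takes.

21

Since 23 is prime, the nonzero elements of ℤ/23ℤ form a cyclic group of order 22.
As gcd(7, 22) = 1, raising to the 7th power is a bijection on this group: if a^7 ≡ b^7 then (ab^{−1})^7 = 1, and the only element of order dividing gcd(7, 22) = 1 is 1, so a = b.
With T(0) = 0 this makes T injective on all of ℤ/23ℤ, hence bijective (finite equal-size domain and codomain). In particular T is bijective.
Since T is bijective, we find the preimage of 10. The inverse of x ↦ x^7 on (ℤ/23ℤ)^× is x ↦ x^19, because 7·19 = 133 = 6·22 + 1 ≡ 1 (mod 22) and x^{22} = 1 for x ≠ 0 (Fermat). So T⁻¹(10) = 10^19 mod 23.
Repeated squaring mod 23: 10^1 ≡ 10, 10^2 ≡ 10² = 100 ≡ 8, 10^4 ≡ 8² = 64 ≡ 18, 10^8 ≡ 18² = 324 ≡ 2, 10^16 ≡ 2² = 4. Since 19 = 16 + 2 + 1, 10^19 ≡ 4·8·10: 4·8 = 32 ≡ 9, then 9·10 = 90 ≡ 21. So 10^19 ≡ 21 (mod 23).
Hence T⁻¹(10) = 21.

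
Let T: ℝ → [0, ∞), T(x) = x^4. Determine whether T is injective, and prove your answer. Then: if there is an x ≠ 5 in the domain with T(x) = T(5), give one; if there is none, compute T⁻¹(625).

T(5) = 625 = (−5)^4 = T(−5) (since 4 is even), with 5 ≠ −5. So T is not injective.
For the follow-up, such an x exists: taking x = −5 ∈ ℝ gives T(−5) = 625 = T(5) with −5 ≠ 5.

-5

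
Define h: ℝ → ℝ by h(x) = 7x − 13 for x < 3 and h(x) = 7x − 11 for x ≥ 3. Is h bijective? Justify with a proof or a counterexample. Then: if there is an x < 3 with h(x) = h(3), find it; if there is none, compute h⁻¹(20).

31/7

Both pieces are strictly increasing (slopes 7 and 7), so each is injective on its own interval.
The left piece maps (−∞, 3) onto (−∞, 8); the right piece maps [3, ∞) onto [10, ∞).
The images leave a gap (8 has no preimage), so h is not surjective, hence not bijective.
Because the two images are disjoint, no x < 3 has h(x) = h(3), so we compute h⁻¹(20): 20 lies in [10, ∞), so solve 7x − 11 = 20: x = (20 + 11)/7 = 31/7.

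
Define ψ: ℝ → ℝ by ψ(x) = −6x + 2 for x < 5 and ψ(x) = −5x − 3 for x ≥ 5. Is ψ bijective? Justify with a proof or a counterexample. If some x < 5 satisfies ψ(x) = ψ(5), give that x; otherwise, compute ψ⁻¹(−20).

Both pieces are strictly decreasing (slopes −6 and −5), so each is injective on its own interval.
The left piece maps (−∞, 5) onto (−28, ∞); the right piece maps [5, ∞) onto (−∞, −28].
Since −28 = −28, the images partition ℝ: ψ is injective and surjective, hence bijective.
Because the two images are disjoint, no x < 5 has ψ(x) = ψ(5), so we compute ψ⁻¹(−20): −20 lies in (−28, ∞), so solve −6x + 2 = −20: x = (−20 − 2)/(−6) = 11/3.

11/3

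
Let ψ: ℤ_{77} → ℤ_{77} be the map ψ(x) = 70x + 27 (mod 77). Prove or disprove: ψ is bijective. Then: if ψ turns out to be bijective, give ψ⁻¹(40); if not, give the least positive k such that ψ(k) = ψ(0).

By definition, ψ is injective if ψ(u) = ψ(v) implies u = v.
We have gcd(70, 77) = 7 > 1. Taking u = 0 and v = 11: ψ(0) = 27 and ψ(11) = 70·11 + 27 = 797 ≡ 27 (mod 77).
So ψ(0) = ψ(11) while 0 ≠ 11, hence ψ is not injective, hence not bijective.
Since ψ is not bijective, we find the least positive k with ψ(k) = ψ(0): this means 70k ≡ 0 (mod 77), i.e. 77 ∣ 70k. Since gcd(70, 77) = 7, dividing through by 7 this holds exactly when 11 ∣ 10k, and as gcd(10, 11) = 1, exactly when 11 ∣ k.
The smallest positive such k is 11.

11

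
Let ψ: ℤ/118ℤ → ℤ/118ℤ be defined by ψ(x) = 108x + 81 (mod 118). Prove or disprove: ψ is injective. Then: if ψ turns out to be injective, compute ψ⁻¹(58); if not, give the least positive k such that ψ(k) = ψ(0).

We have gcd(108, 118) = 2 > 1. Taking x_1 = 0 and x_2 = 59: ψ(0) = 81 and ψ(59) = 108·59 + 81 = 6453 ≡ 81 (mod 118).
So ψ(0) = ψ(59) while 0 ≠ 59, therefore ψ is not injective.
Since ψ is not injective, we find the least positive k with ψ(k) = ψ(0): this means 108k ≡ 0 (mod 118), i.e. 118 ∣ 108k. Since gcd(108, 118) = 2, dividing through by 2 this holds exactly when 59 ∣ 54k, and as gcd(54, 59) = 1, exactly when 59 ∣ k.
The smallest positive such k is 59.

59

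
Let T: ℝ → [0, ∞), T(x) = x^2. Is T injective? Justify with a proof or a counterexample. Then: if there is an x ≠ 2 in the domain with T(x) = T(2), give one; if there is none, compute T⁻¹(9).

-2

T(2) = 4 = (−2)^2 = T(−2) (since 2 is even), with 2 ≠ −2. So T is not injective.
For the follow-up, such an x exists: taking x = −2 ∈ ℝ gives T(−2) = 4 = T(2) with −2 ≠ 2.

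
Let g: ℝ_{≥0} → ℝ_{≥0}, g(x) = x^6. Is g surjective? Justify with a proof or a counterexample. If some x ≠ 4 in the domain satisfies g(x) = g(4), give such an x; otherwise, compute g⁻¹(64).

2

For any y ∈ ℝ_{≥0}, x = y^{1/6} ∈ ℝ_{≥0} gives g(x) = y, so g is surjective.
Since x ↦ x^6 is strictly increasing on ℝ_{≥0}, it is injective there, so no x ≠ 4 in the domain has g(x) = g(4). We therefore compute g⁻¹(64) = 64^{1/6} = 2 (indeed 2^6 = 64).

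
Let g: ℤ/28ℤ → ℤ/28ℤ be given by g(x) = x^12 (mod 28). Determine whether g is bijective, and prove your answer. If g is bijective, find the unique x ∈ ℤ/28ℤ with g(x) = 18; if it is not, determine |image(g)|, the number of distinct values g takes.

g(1) = 1^12 = 1.
g(3): Repeated squaring mod 28: 3^1 ≡ 3, 3^2 ≡ 3² = 9, 3^4 ≡ 9² = 81 ≡ 25, 3^8 ≡ 25² = 625 ≡ 9. Since 12 = 8 + 4, 3^12 ≡ 9·25: 9·25 = 225 ≡ 1. So 3^12 ≡ 1 (mod 28).
So g(1) = g(3) = 1 while 1 ≠ 3, thus g is not injective, hence not bijective.
Since g is not bijective, we determine |image(g)|. Computing x^12 mod 28 for each x (by repeated squaring, reducing mod 28 at every step), the values g(0), g(1), …, g(27) are: 0, 1, 8, 1, 8, 1, 8, 21, 8, 1, 8, 1, 8, 1, 0, 1, 8, 1, 8, 1, 8, 21, 8, 1, 8, 1, 8, 1.
The distinct values are {0, 1, 8, 21}; there are 4 of them.

4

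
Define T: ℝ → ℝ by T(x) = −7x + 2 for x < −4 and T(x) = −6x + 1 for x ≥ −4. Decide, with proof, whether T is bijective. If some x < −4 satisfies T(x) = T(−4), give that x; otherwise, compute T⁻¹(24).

Both pieces are strictly decreasing (slopes −7 and −6), so each is injective on its own interval.
The left piece maps (−∞, −4) onto (30, ∞); the right piece maps [−4, ∞) onto (−∞, 25].
The images leave a gap (30 has no preimage), so T is not surjective, hence not bijective.
Because the two images are disjoint, no x < −4 has T(x) = T(−4), so we compute T⁻¹(24): 24 lies in (−∞, 25], so solve −6x + 1 = 24: x = (24 − 1)/(−6) = −23/6.

-23/6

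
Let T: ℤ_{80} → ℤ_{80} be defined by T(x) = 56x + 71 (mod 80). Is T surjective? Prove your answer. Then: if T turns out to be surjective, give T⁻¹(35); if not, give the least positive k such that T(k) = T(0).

Recall: T is surjective if every y in the codomain equals T(x) for some x in the domain.
Since gcd(56, 80) = 8, we have 56x ≡ 0 (mod 8) for all x, so T(x) ≡ 7 (mod 8).
But 0 ≢ 7 (mod 8), so 0 ∈ ℤ_{80} has no preimage. Therefore T is not surjective.
Since T is not surjective, we find the least positive k with T(k) = T(0): this means 56k ≡ 0 (mod 80), i.e. 80 ∣ 56k. Since gcd(56, 80) = 8, dividing through by 8 this holds exactly when 10 ∣ 7k, and as gcd(7, 10) = 1, exactly when 10 ∣ k.
The smallest positive such k is 10.

10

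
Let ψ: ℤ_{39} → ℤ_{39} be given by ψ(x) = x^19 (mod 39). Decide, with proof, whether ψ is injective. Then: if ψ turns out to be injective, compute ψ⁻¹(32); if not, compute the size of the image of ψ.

20

Computing x^19 mod 39 for each x (by repeated squaring, reducing mod 39 at every step), the values ψ(0), ψ(1), …, ψ(38) are: 0, 1, 11, 3, 4, 8, 33, 19, 5, 9, 10, 2, 12, 13, 14, 24, 16, 17, 21, 7, 32, 18, 22, 23, 15, 25, 26, 27, 37, 29, 30, 34, 20, 6, 31, 35, 36, 28, 38.
Every element of ℤ_{39} appears exactly once in this list, so ψ is a bijection, and in particular injective.
Since ψ is injective, we read off the preimage of 32 from the same table: ψ(20) = 32, so ψ⁻¹(32) = 20.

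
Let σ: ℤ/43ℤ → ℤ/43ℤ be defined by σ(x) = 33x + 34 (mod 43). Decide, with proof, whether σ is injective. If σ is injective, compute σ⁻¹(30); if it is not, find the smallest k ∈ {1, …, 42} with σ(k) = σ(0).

If σ(u) = σ(v), then 33u ≡ 33v (mod 43). Because gcd(33, 43) = 1, we may cancel 33 to get u ≡ v (mod 43).
Hence σ is injective.
We now compute 33⁻¹ mod 43 explicitly. Euclid's algorithm: 43 = 1·33 + 10, 33 = 3·10 + 3, 10 = 3·3 + 1; back-substituting gives 1 = 30·33 − 23·43, so 33⁻¹ ≡ 30 (mod 43).
Since σ is injective, we find σ⁻¹(30): we need 33x ≡ 30 − 34 ≡ 39 (mod 43). Using 33⁻¹ = 30: x ≡ 30·39 = 1170 = 27·43 + 9, so x = 9.
Check: σ(9) = 33·9 + 34 = 331 = 7·43 + 30 ≡ 30 (mod 43).

9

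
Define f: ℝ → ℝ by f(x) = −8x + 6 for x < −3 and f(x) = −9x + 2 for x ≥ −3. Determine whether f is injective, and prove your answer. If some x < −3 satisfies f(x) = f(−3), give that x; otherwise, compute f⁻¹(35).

-29/8

Both pieces are strictly decreasing (slopes −8 and −9), so each is injective on its own interval.
The left piece maps (−∞, −3) onto (30, ∞); the right piece maps [−3, ∞) onto (−∞, 29].
These images are disjoint, so no value is attained by both pieces. Therefore f is injective.
Because the two images are disjoint, no x < −3 has f(x) = f(−3), so we compute f⁻¹(35): 35 lies in (30, ∞), so solve −8x + 6 = 35: x = (35 − 6)/(−8) = −29/8.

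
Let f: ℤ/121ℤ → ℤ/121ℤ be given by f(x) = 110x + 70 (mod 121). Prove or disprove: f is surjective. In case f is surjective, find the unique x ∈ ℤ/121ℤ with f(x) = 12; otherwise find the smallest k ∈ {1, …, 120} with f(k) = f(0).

11

Since gcd(110, 121) = 11, we have 110x ≡ 0 (mod 11) for all x, so f(x) ≡ 4 (mod 11).
But 0 ≢ 4 (mod 11), so 0 ∈ ℤ/121ℤ has no preimage. Therefore f is not surjective.
Since f is not surjective, we find the least positive k with f(k) = f(0): this means 110k ≡ 0 (mod 121), i.e. 121 ∣ 110k. Since gcd(110, 121) = 11, dividing through by 11 this holds exactly when 11 ∣ 10k, and as gcd(10, 11) = 1, exactly when 11 ∣ k.
The smallest positive such k is 11.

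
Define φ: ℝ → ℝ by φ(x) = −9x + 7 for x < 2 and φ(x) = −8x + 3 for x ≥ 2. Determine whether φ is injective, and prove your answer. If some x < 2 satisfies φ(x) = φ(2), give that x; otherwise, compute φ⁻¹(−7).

Both pieces are strictly decreasing (slopes −9 and −8), so each is injective on its own interval.
The left piece maps (−∞, 2) onto (−11, ∞); the right piece maps [2, ∞) onto (−∞, −13].
These images are disjoint, so no value is attained by both pieces. Hence φ is injective.
Because the two images are disjoint, no x < 2 has φ(x) = φ(2), so we compute φ⁻¹(−7): −7 lies in (−11, ∞), so solve −9x + 7 = −7: x = (−7 − 7)/(−9) = 14/9.

14/9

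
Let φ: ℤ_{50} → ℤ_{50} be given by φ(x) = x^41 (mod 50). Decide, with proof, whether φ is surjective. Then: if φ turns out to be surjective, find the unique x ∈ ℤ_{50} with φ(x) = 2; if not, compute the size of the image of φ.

φ(0) = 0^41 = 0.
φ(10): Repeated squaring mod 50: 10^1 ≡ 10, 10^2 ≡ 10² = 100 ≡ 0, 10^4 ≡ 0² = 0, 10^8 ≡ 0² = 0, 10^16 ≡ 0² = 0, 10^32 ≡ 0² = 0. Since 41 = 32 + 8 + 1, 10^41 ≡ 0·0·10: 0·0 = 0, then 0·10 = 0. So 10^41 ≡ 0 (mod 50).
So φ(0) = φ(10) = 0 while 0 ≠ 10, therefore φ is not injective.
A non-injective map from the 50-element set ℤ_{50} to itself takes at most 49 distinct values, so it cannot be surjective. So φ is not surjective.
Since φ is not surjective, we determine |image(φ)|. Computing x^41 mod 50 for each x (by repeated squaring, reducing mod 50 at every step), the values φ(0), φ(1), …, φ(49) are: 0, 1, 2, 3, 4, 25, 6, 7, 8, 9, 0, 11, 12, 13, 14, 25, 16, 17, 18, 19, 0, 21, 22, 23, 24, 25, 26, 27, 28, 29, 0, 31, 32, 33, 34, 25, 36, 37, 38, 39, 0, 41, 42, 43, 44, 25, 46, 47, 48, 49.
The distinct values are {0, 1, 2, 3, 4, 6, 7, 8, 9, 11, 12, 13, 14, 16, 17, 18, 19, 21, 22, 23, 24, 25, 26, 27, 28, 29, 31, 32, 33, 34, 36, 37, 38, 39, 41, 42, 43, 44, 46, 47, 48, 49}; there are 42 of them.

42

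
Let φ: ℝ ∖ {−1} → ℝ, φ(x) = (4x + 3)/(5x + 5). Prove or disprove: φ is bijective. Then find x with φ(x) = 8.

-37/36

If φ(x) = 4/5, cross-multiplying gives 5(4x + 3) = 4(5x + 5), which simplifies to 15 = 20 — false.  So 4/5 has no preimage and φ is not surjective.
Thus φ is not bijective.
Solving φ(x) = 8: cross-multiplying gives 4x + 3 = 8(5x + 5), which rearranges to −36x = 37, so x = −37/36.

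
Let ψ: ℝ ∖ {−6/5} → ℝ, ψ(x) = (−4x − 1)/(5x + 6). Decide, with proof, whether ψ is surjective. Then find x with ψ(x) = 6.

If ψ(x) = −4/5, cross-multiplying gives 5(−4x − 1) = −4(5x + 6), which simplifies to −5 = −24 — false.  So −4/5 has no preimage and ψ is not surjective.
Solving ψ(x) = 6: cross-multiplying gives −4x − 1 = 6(5x + 6), which rearranges to −34x = 37, so x = −37/34.

-37/34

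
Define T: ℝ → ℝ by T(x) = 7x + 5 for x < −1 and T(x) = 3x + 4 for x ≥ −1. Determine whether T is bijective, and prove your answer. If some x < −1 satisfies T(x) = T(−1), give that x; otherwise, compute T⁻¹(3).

Both pieces are strictly increasing (slopes 7 and 3), so each is injective on its own interval.
The left piece maps (−∞, −1) onto (−∞, −2); the right piece maps [−1, ∞) onto [1, ∞).
The images leave a gap (−2 has no preimage), so T is not surjective, hence not bijective.
Because the two images are disjoint, no x < −1 has T(x) = T(−1), so we compute T⁻¹(3): 3 lies in [1, ∞), so solve 3x + 4 = 3: x = (3 − 4)/3 = −1/3.

-1/3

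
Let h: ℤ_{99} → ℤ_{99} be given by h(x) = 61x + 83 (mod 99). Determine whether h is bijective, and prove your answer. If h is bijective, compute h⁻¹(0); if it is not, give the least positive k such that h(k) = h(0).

10

If h(x_1) = h(x_2), then 61x_1 ≡ 61x_2 (mod 99). Because gcd(61, 99) = 1, we may cancel 61 to get x_1 ≡ x_2 (mod 99).
We now compute 61⁻¹ mod 99 explicitly. Euclid's algorithm: 99 = 1·61 + 38, 61 = 1·38 + 23, 38 = 1·23 + 15, 23 = 1·15 + 8, 15 = 1·8 + 7, 8 = 1·7 + 1; back-substituting gives 1 = 13·61 − 8·99, so 61⁻¹ ≡ 13 (mod 99).
Then y ↦ 13(y − 83) is a two-sided inverse to h, so every y ∈ ℤ_{99} has a preimage.
Thus h is bijective.
Since h is bijective, we compute h⁻¹(0): solve 61x + 83 ≡ 0 (mod 99), i.e. 61x ≡ 16 (mod 99).
Multiplying by 61⁻¹ = 13 gives x ≡ 13·16 = 208 = 2·99 + 10 ≡ 10 (mod 99).
Check: h(10) = 61·10 + 83 = 693 = 7·99 + 0 ≡ 0 (mod 99).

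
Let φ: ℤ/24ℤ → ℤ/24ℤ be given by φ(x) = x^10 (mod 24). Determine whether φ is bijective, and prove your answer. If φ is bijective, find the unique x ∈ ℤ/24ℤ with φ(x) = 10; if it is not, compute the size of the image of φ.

φ(2): Repeated squaring mod 24: 2^1 ≡ 2, 2^2 ≡ 2² = 4, 2^4 ≡ 4² = 16, 2^8 ≡ 16² = 256 ≡ 16. Since 10 = 8 + 2, 2^10 ≡ 16·4: 16·4 = 64 ≡ 16. So 2^10 ≡ 16 (mod 24).
φ(4): Repeated squaring mod 24: 4^1 ≡ 4, 4^2 ≡ 4² = 16, 4^4 ≡ 16² = 256 ≡ 16, 4^8 ≡ 16² = 256 ≡ 16. Since 10 = 8 + 2, 4^10 ≡ 16·16: 16·16 = 256 ≡ 16. So 4^10 ≡ 16 (mod 24).
So φ(2) = φ(4) = 16 while 2 ≠ 4, thus φ is not injective, hence not bijective.
Since φ is not bijective, we determine |image(φ)|. Computing x^10 mod 24 for each x (by repeated squaring, reducing mod 24 at every step), the values φ(0), φ(1), …, φ(23) are: 0, 1, 16, 9, 16, 1, 0, 1, 16, 9, 16, 1, 0, 1, 16, 9, 16, 1, 0, 1, 16, 9, 16, 1.
The distinct values are {0, 1, 9, 16}; there are 4 of them.

4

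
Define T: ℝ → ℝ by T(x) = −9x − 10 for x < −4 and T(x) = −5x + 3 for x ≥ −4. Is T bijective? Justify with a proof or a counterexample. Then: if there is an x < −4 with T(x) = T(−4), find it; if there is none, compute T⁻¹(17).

-14/5

Both pieces are strictly decreasing (slopes −9 and −5), so each is injective on its own interval.
The left piece maps (−∞, −4) onto (26, ∞); the right piece maps [−4, ∞) onto (−∞, 23].
The images leave a gap (26 has no preimage), so T is not surjective, hence not bijective.
Because the two images are disjoint, no x < −4 has T(x) = T(−4), so we compute T⁻¹(17): 17 lies in (−∞, 23], so solve −5x + 3 = 17: x = (17 − 3)/(−5) = −14/5.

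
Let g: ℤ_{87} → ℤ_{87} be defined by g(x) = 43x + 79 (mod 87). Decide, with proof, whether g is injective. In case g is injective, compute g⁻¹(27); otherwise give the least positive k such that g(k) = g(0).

17

Suppose g(a) = g(b) in ℤ_{87}. Then 43a + 79 ≡ 43b + 79 (mod 87), hence 43(a − b) ≡ 0 (mod 87).
Since gcd(43, 87) = 1, 43 is invertible modulo 87, so a − b ≡ 0 (mod 87), i.e. a = b.
Therefore g is injective.
We now compute 43⁻¹ mod 87 explicitly. Euclid's algorithm: 87 = 2·43 + 1; back-substituting gives 1 = 85·43 − 42·87, so 43⁻¹ ≡ 85 (mod 87).
Since g is injective, we compute g⁻¹(27): solve 43x + 79 ≡ 27 (mod 87), i.e. 43x ≡ 35 (mod 87).
Multiplying by 43⁻¹ = 85 gives x ≡ 85·35 = 2975 = 34·87 + 17 ≡ 17 (mod 87).
Check: g(17) = 43·17 + 79 = 810 = 9·87 + 27 ≡ 27 (mod 87).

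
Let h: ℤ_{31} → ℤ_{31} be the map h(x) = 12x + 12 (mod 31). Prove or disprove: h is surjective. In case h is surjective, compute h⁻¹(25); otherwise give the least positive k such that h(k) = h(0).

Since gcd(12, 31) = 1, 12 is invertible modulo 31. Euclid's algorithm: 31 = 2·12 + 7, 12 = 1·7 + 5, 7 = 1·5 + 2, 5 = 2·2 + 1; back-substituting gives 1 = 13·12 − 5·31, so 12⁻¹ ≡ 13 (mod 31).
For any y ∈ ℤ_{31}, x = 13(y − 12) mod 31 satisfies h(x) = 12·13(y − 12) + 12 ≡ y (since 12·13 ≡ 1 mod 31). So every y has a preimage.
Therefore h is surjective.
Since h is surjective, we find h⁻¹(25): we need 12x ≡ 25 − 12 ≡ 13 (mod 31). Using 12⁻¹ = 13: x ≡ 13·13 = 169 = 5·31 + 14, so x = 14.
Check: h(14) = 12·14 + 12 = 180 = 5·31 + 25 ≡ 25 (mod 31).

14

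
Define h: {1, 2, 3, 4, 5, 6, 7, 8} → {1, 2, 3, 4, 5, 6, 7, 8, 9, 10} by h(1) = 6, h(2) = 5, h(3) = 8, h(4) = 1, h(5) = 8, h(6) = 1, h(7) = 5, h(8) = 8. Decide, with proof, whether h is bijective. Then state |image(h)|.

4

h(3) = 8 = h(5) with 3 ≠ 5, so h is not injective, hence not bijective.
The image of h is {1, 5, 6, 8}, which has 4 elements.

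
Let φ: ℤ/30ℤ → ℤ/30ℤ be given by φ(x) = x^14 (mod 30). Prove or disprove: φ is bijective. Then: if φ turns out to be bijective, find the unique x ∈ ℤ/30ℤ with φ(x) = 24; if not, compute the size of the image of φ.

φ(2): Repeated squaring mod 30: 2^1 ≡ 2, 2^2 ≡ 2² = 4, 2^4 ≡ 4² = 16, 2^8 ≡ 16² = 256 ≡ 16. Since 14 = 8 + 4 + 2, 2^14 ≡ 16·16·4: 16·16 = 256 ≡ 16, then 16·4 = 64 ≡ 4. So 2^14 ≡ 4 (mod 30).
φ(8): Repeated squaring mod 30: 8^1 ≡ 8, 8^2 ≡ 8² = 64 ≡ 4, 8^4 ≡ 4² = 16, 8^8 ≡ 16² = 256 ≡ 16. Since 14 = 8 + 4 + 2, 8^14 ≡ 16·16·4: 16·16 = 256 ≡ 16, then 16·4 = 64 ≡ 4. So 8^14 ≡ 4 (mod 30).
So φ(2) = φ(8) = 4 while 2 ≠ 8, therefore φ is not injective, hence not bijective.
Since φ is not bijective, we determine |image(φ)|. Computing x^14 mod 30 for each x (by repeated squaring, reducing mod 30 at every step), the values φ(0), φ(1), …, φ(29) are: 0, 1, 4, 9, 16, 25, 6, 19, 4, 21, 10, 1, 24, 19, 16, 15, 16, 19, 24, 1, 10, 21, 4, 19, 6, 25, 16, 9, 4, 1.
The distinct values are {0, 1, 4, 6, 9, 10, 15, 16, 19, 21, 24, 25}; there are 12 of them.

12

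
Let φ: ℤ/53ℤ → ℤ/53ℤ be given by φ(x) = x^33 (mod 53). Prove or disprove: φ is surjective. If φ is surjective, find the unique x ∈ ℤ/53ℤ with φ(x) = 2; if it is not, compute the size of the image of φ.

39

Since 53 is prime, the nonzero elements of ℤ/53ℤ form a cyclic group of order 52.
As gcd(33, 52) = 1, raising to the 33rd power is a bijection on this group: if s^33 ≡ t^33 then (st^{−1})^33 = 1, and the only element of order dividing gcd(33, 52) = 1 is 1, so s = t.
With φ(0) = 0 this makes φ injective on all of ℤ/53ℤ, hence bijective (finite equal-size domain and codomain). In particular φ is surjective.
Since φ is surjective, we find the preimage of 2. The inverse of x ↦ x^33 on (ℤ/53ℤ)^× is x ↦ x^41, because 33·41 = 1353 = 26·52 + 1 ≡ 1 (mod 52) and x^{52} = 1 for x ≠ 0 (Fermat). So φ⁻¹(2) = 2^41 mod 53.
Repeated squaring mod 53: 2^1 ≡ 2, 2^2 ≡ 2² = 4, 2^4 ≡ 4² = 16, 2^8 ≡ 16² = 256 ≡ 44, 2^16 ≡ 44² = 1936 ≡ 28, 2^32 ≡ 28² = 784 ≡ 42. Since 41 = 32 + 8 + 1, 2^41 ≡ 42·44·2: 42·44 = 1848 ≡ 46, then 46·2 = 92 ≡ 39. So 2^41 ≡ 39 (mod 53).
Hence φ⁻¹(2) = 39.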